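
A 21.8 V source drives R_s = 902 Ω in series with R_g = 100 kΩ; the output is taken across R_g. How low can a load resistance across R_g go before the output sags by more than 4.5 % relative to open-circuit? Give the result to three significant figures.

Output resistance R_th = R_s‖R_g = (902 × 100000)/100900 = 893.9 Ω.
The fractional drop is R_th/(R_th + R_L); requiring this ≤ 0.0450 gives R_L ≥ R_th(1/0.0450 − 1) = 893.9 × 21.22 = 19.0 kΩ.

R_L(min) ≈ 19.0 kΩ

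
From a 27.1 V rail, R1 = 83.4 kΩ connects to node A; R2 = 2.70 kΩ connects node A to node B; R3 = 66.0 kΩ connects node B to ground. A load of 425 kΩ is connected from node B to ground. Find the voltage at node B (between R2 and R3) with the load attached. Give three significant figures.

At node B, R3 is in parallel with the load: R3‖R_L = 57.13 kΩ.
Below node A the resistance is R2 + (R3‖R_L) = 59.83 kΩ, so V_A = 27.1 × 59.83/143.2 = 11.32 V.
Then V_B = V_A × (R3‖R_L)/(R2 + R3‖R_L) = 11.32 × 57.13/59.83 = 10.8 V.

V ≈ 10.8 V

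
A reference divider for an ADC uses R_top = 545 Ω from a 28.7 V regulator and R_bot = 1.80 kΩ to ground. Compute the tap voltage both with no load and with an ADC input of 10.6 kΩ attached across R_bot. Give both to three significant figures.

Open-circuit: V = 28.7 × 1800/(545 + 1800) = 22.0 V.
With the load, R_bot becomes R_bot‖R_L = 1539 Ω, so V = 28.7 × 1539/2084 = 21.2 V.

Unloaded: 22.0 V; loaded: 21.2 V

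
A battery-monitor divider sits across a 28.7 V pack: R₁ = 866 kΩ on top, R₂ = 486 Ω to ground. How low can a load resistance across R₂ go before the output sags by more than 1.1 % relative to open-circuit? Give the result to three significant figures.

Output resistance R_th = R₁‖R₂ = (866000 × 486)/866500 = 485.7 Ω.
The fractional drop is R_th/(R_th + R_L); requiring this ≤ 0.0110 gives R_L ≥ R_th(1/0.0110 − 1) = 485.7 × 89.91 = 43.7 kΩ.

R_L(min) ≈ 43.7 kΩ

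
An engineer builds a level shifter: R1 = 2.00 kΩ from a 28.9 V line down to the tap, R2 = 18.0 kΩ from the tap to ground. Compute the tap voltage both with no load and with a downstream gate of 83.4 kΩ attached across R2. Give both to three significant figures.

Unloaded: 26.0 V; loaded: 25.5 V

Open-circuit: V = 28.9 × 18.0/(2.00 + 18.0) = 26.0 V.
With the load, R2 becomes R2‖R_L = 14.80 kΩ, so V = 28.9 × 14.80/16.80 = 25.5 V.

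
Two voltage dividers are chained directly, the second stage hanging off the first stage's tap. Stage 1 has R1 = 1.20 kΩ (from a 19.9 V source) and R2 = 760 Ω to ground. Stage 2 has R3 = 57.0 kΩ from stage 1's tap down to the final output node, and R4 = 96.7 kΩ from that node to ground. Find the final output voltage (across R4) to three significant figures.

V_out ≈ 4.84 V

Stage 2 presents R3+R4 = 153700 Ω as a load on stage 1's tap.
Stage 1's lower leg becomes R2‖(R3+R4) = 756.3 Ω, so V_mid = 19.9 × 756.3/1956 = 7.693 V.
Stage 2 is itself unloaded: V_out = V_mid × R4/(R3+R4) = 7.693 × 96700/153700 = 4.84 V.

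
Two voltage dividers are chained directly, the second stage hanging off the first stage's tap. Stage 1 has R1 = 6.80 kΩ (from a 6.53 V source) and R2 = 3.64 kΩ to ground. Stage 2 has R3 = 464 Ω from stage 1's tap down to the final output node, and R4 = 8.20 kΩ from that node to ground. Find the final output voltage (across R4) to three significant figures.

Stage 2 presents R3+R4 = 8664 Ω as a load on stage 1's tap.
Stage 1's lower leg becomes R2‖(R3+R4) = 2563 Ω, so V_mid = 6.53 × 2563/9363 = 1.788 V.
Stage 2 is itself unloaded: V_out = V_mid × R4/(R3+R4) = 1.788 × 8200/8664 = 1.69 V.

V_out ≈ 1.69 V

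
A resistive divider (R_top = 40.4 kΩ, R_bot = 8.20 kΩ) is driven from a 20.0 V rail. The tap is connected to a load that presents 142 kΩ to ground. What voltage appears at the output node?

The load sits in parallel with R_bot: R_bot‖R_L = (8.20 × 142) / (8.20 + 142) = 7.752 kΩ.
V_out = 20.0 × 7.752 / (40.4 + 7.752) = 20.0 × 7.752/48.15 = 3.22 V.

V_out ≈ 3.22 V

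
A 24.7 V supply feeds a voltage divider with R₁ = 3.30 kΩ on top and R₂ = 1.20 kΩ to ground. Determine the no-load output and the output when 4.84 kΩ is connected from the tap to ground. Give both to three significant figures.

Open-circuit: V = 24.7 × 1.20/(3.30 + 1.20) = 6.59 V.
With the load, R₂ becomes R₂‖R_L = 0.9616 kΩ, so V = 24.7 × 0.9616/4.262 = 5.57 V.

Unloaded: 6.59 V; loaded: 5.57 V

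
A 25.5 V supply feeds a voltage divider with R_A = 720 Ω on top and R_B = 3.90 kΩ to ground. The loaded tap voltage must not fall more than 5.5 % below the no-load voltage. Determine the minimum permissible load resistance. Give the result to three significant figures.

Output resistance R_th = R_A‖R_B = (720 × 3900)/4620 = 607.8 Ω.
The fractional drop is R_th/(R_th + R_L); requiring this ≤ 0.0550 gives R_L ≥ R_th(1/0.0550 − 1) = 607.8 × 17.18 = 10.4 kΩ.

R_L(min) ≈ 10.4 kΩ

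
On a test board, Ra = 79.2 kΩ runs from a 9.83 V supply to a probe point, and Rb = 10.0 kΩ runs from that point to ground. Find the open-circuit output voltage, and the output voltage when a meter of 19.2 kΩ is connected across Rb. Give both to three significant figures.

Unloaded: 1.10 V; loaded: 0.754 V

Open-circuit: V = 9.83 × 10.0/(79.2 + 10.0) = 1.10 V.
With the load, Rb becomes Rb‖R_L = 6.575 kΩ, so V = 9.83 × 6.575/85.78 = 0.754 V.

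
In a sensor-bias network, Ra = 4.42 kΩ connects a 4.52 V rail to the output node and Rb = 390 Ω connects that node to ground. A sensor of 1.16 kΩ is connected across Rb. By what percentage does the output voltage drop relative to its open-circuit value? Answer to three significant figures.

The divider's output (Thévenin) resistance is Ra‖Rb = 358.4 Ω.
Fractional drop under load = R_th/(R_th + R_L) = 358.4 / (358.4 + 1160) = 0.2360.
So the output falls by 23.6 %.

23.6 %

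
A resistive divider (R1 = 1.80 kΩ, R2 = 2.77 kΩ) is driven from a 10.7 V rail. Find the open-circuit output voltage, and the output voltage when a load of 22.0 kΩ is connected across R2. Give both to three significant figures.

Unloaded: 6.49 V; loaded: 6.18 V

Open-circuit: V = 10.7 × 2.77/(1.80 + 2.77) = 6.49 V.
With the load, R2 becomes R2‖R_L = 2.460 kΩ, so V = 10.7 × 2.460/4.260 = 6.18 V.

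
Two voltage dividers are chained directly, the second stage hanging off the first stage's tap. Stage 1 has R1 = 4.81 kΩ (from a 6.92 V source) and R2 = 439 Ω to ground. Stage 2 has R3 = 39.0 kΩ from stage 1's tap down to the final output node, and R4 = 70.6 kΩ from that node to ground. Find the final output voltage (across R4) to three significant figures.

V_out ≈ 0.371 V

Stage 2 presents R3+R4 = 109600 Ω as a load on stage 1's tap.
Stage 1's lower leg becomes R2‖(R3+R4) = 437.2 Ω, so V_mid = 6.92 × 437.2/5247 = 0.5766 V.
Stage 2 is itself unloaded: V_out = V_mid × R4/(R3+R4) = 0.5766 × 70600/109600 = 0.371 V.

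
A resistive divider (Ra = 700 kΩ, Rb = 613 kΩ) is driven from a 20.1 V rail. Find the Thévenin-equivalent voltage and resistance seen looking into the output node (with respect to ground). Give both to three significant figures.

V_th = 9.38 V, R_th = 327 kΩ

V_th is the open-circuit tap voltage: 20.1 × 613/(700 + 613) = 9.38 V.
With the supply zeroed, Ra and Rb appear in parallel from the tap: R_th = Ra‖Rb = (700 × 613)/1313 = 327 kΩ.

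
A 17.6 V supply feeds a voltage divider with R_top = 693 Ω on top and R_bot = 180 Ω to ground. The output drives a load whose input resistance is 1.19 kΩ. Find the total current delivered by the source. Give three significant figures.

I ≈ 20.7 mA

R_bot‖R_L = 156.4 Ω, so the source sees R_top + R_bot‖R_L = 849.4 Ω.
I = 17.6 V / 849.4 Ω = 20.7 mA.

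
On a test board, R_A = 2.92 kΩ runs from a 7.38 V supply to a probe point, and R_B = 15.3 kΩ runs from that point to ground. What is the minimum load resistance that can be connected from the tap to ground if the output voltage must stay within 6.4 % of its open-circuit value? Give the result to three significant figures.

R_L(min) ≈ 35.9 kΩ

Output resistance R_th = R_A‖R_B = (2.92 × 15.3)/18.22 = 2.452 kΩ.
The fractional drop is R_th/(R_th + R_L); requiring this ≤ 0.0640 gives R_L ≥ R_th(1/0.0640 − 1) = 2.452 × 14.62 = 35.9 kΩ.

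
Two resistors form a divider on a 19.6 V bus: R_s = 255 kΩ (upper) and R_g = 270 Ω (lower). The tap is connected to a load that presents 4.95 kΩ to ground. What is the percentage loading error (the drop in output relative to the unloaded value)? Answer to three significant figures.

5.17 %

The divider's output (Thévenin) resistance is R_s‖R_g = 269.7 Ω.
Fractional drop under load = R_th/(R_th + R_L) = 269.7 / (269.7 + 4950) = 0.05167.
So the output falls by 5.17 %.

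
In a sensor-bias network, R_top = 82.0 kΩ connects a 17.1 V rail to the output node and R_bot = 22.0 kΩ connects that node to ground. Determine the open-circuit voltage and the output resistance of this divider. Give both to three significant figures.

V_th = 3.62 V, R_th = 17.3 kΩ

V_th is the open-circuit tap voltage: 17.1 × 22.0/(82.0 + 22.0) = 3.62 V.
With the supply zeroed, R_top and R_bot appear in parallel from the tap: R_th = R_top‖R_bot = (82.0 × 22.0)/104.0 = 17.3 kΩ.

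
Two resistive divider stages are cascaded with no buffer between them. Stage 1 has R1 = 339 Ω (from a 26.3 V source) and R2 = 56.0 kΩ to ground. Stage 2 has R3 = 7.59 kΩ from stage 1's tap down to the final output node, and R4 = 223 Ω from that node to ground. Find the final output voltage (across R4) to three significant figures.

Stage 2 presents R3+R4 = 7813 Ω as a load on stage 1's tap.
Stage 1's lower leg becomes R2‖(R3+R4) = 6856 Ω, so V_mid = 26.3 × 6856/7195 = 25.06 V.
Stage 2 is itself unloaded: V_out = V_mid × R4/(R3+R4) = 25.06 × 223/7813 = 0.715 V.

V_out ≈ 0.715 V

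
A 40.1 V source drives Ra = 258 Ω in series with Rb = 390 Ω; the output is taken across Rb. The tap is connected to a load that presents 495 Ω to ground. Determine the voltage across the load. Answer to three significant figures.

V_out ≈ 18.4 V

The load sits in parallel with Rb: Rb‖R_L = (390 × 495) / (390 + 495) = 218.1 Ω.
V_out = 40.1 × 218.1 / (258 + 218.1) = 40.1 × 218.1/476.1 = 18.4 V.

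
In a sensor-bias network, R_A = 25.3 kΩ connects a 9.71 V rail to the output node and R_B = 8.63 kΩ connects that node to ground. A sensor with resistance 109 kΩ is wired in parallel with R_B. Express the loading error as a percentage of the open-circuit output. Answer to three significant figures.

The divider's output (Thévenin) resistance is R_A‖R_B = 6.435 kΩ.
Fractional drop under load = R_th/(R_th + R_L) = 6.435 / (6.435 + 109) = 0.05575.
So the output falls by 5.57 %.

5.57 %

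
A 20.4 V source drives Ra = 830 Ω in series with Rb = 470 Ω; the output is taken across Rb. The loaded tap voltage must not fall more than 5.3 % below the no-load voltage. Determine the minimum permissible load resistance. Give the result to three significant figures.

R_L(min) ≈ 5.36 kΩ

Output resistance R_th = Ra‖Rb = (830 × 470)/1300 = 300.1 Ω.
The fractional drop is R_th/(R_th + R_L); requiring this ≤ 0.0530 gives R_L ≥ R_th(1/0.0530 − 1) = 300.1 × 17.87 = 5.36 kΩ.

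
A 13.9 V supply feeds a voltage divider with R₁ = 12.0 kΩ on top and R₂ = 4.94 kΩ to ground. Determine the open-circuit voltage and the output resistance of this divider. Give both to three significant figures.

V_th is the open-circuit tap voltage: 13.9 × 4.94/(12.0 + 4.94) = 4.05 V.
With the supply zeroed, R₁ and R₂ appear in parallel from the tap: R_th = R₁‖R₂ = (12.0 × 4.94)/16.94 = 3.50 kΩ.

V_th = 4.05 V, R_th = 3.50 kΩ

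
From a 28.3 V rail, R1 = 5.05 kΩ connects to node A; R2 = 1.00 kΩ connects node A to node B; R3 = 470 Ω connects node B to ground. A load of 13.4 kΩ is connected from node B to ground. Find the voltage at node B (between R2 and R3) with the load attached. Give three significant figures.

V ≈ 1.98 V

At node B, R3 is in parallel with the load: R3‖R_L = 454.1 Ω.
Below node A the resistance is R2 + (R3‖R_L) = 1454 Ω, so V_A = 28.3 × 1454/6504 = 6.327 V.
Then V_B = V_A × (R3‖R_L)/(R2 + R3‖R_L) = 6.327 × 454.1/1454 = 1.98 V.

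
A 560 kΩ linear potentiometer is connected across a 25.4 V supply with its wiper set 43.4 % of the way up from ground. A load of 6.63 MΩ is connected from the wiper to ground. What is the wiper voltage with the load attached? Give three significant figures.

The wiper splits the pot into (1−α)R = 317.0 kΩ above and αR = 243.0 kΩ below.
Lower section ‖ load = 234.4 kΩ.
V_wiper = 25.4 × 234.4/(317.0 + 234.4) = 10.8 V.

V ≈ 10.8 V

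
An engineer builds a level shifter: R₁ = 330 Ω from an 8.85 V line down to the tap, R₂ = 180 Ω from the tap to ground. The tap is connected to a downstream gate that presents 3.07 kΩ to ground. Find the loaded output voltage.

V_out ≈ 3.01 V

The load sits in parallel with R₂: R₂‖R_L = (180 × 3070) / (180 + 3070) = 170.0 Ω.
V_out = 8.85 × 170.0 / (330 + 170.0) = 8.85 × 170.0/500.0 = 3.01 V.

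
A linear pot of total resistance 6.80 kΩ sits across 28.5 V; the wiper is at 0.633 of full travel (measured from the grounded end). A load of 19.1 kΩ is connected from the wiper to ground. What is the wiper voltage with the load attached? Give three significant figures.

The wiper splits the pot into (1−α)R = 2.496 kΩ above and αR = 4.304 kΩ below.
Lower section ‖ load = 3.513 kΩ.
V_wiper = 28.5 × 3.513/(2.496 + 3.513) = 16.7 V.

V ≈ 16.7 V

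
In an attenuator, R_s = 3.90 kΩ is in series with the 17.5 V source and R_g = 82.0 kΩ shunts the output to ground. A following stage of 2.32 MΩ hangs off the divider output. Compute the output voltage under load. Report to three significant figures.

The load sits in parallel with R_g: R_g‖R_L = (82.0 × 2320) / (82.0 + 2320) = 79.20 kΩ.
V_out = 17.5 × 79.20 / (3.90 + 79.20) = 17.5 × 79.20/83.10 = 16.7 V.
(Unloaded it would have been 16.7 V.)

V_out ≈ 16.7 V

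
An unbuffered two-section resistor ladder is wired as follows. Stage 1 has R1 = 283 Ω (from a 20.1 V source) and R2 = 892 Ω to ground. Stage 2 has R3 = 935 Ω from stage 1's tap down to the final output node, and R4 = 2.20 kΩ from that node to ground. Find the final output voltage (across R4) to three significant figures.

V_out ≈ 10.0 V

Stage 2 presents R3+R4 = 3135 Ω as a load on stage 1's tap.
Stage 1's lower leg becomes R2‖(R3+R4) = 694.4 Ω, so V_mid = 20.1 × 694.4/977.4 = 14.28 V.
Stage 2 is itself unloaded: V_out = V_mid × R4/(R3+R4) = 14.28 × 2200/3135 = 10.0 V.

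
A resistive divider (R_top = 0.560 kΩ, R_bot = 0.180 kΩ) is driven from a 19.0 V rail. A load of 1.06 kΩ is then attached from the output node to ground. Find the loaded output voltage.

The load sits in parallel with R_bot: R_bot‖R_L = (180 × 1060) / (180 + 1060) = 153.9 Ω.
V_out = 19.0 × 153.9 / (560 + 153.9) = 19.0 × 153.9/713.9 = 4.10 V.
(Unloaded it would have been 4.62 V.)

V_out ≈ 4.10 V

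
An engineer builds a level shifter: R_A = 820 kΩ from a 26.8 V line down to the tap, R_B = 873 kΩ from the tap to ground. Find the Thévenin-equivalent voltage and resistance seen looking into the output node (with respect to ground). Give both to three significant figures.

V_th = 13.8 V, R_th = 423 kΩ

V_th is the open-circuit tap voltage: 26.8 × 873/(820 + 873) = 13.8 V.
With the supply zeroed, R_A and R_B appear in parallel from the tap: R_th = R_A‖R_B = (820 × 873)/1693 = 423 kΩ.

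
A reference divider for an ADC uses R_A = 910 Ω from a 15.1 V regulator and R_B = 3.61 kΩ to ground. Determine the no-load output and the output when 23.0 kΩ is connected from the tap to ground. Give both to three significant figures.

Open-circuit: V = 15.1 × 3610/(910 + 3610) = 12.1 V.
With the load, R_B becomes R_B‖R_L = 3120 Ω, so V = 15.1 × 3120/4030 = 11.7 V.

Unloaded: 12.1 V; loaded: 11.7 V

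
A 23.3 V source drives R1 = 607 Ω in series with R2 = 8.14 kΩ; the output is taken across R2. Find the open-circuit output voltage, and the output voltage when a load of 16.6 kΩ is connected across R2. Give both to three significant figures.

Open-circuit: V = 23.3 × 8140/(607 + 8140) = 21.7 V.
With the load, R2 becomes R2‖R_L = 5462 Ω, so V = 23.3 × 5462/6069 = 21.0 V.

Unloaded: 21.7 V; loaded: 21.0 V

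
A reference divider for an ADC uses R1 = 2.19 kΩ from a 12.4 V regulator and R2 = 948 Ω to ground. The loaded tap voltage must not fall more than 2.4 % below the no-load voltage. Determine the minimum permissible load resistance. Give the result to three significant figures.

Output resistance R_th = R1‖R2 = (2190 × 948)/3138 = 661.6 Ω.
The fractional drop is R_th/(R_th + R_L); requiring this ≤ 0.0240 gives R_L ≥ R_th(1/0.0240 − 1) = 661.6 × 40.67 = 26.9 kΩ.

R_L(min) ≈ 26.9 kΩ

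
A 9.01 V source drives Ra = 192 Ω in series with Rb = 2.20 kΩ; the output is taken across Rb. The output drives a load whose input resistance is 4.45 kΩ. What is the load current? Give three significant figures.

I_L ≈ 1.79 mA

Rb‖R_L = 1472 Ω; V_out = 9.01 × 1472/1664 = 7.970 V.
I_L = V_out / R_L = 7.970 / 4.45 kΩ = 1.79 mA.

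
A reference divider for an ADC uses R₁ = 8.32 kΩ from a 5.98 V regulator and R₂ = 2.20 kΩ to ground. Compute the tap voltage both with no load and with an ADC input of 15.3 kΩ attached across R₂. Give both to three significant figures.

Unloaded: 1.25 V; loaded: 1.12 V

Open-circuit: V = 5.98 × 2.20/(8.32 + 2.20) = 1.25 V.
With the load, R₂ becomes R₂‖R_L = 1.923 kΩ, so V = 5.98 × 1.923/10.24 = 1.12 V.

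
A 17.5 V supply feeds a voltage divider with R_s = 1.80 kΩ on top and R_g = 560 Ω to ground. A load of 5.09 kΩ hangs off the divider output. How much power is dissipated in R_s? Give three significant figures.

Total resistance from the source is R_s + (R_g‖R_L) = 2304 Ω, so I = 17.5/2304 Ω = 7.594 mA.
P = I²·R_s = (7.594 mA)² × 1.80 kΩ = 104 mW.

P ≈ 104 mW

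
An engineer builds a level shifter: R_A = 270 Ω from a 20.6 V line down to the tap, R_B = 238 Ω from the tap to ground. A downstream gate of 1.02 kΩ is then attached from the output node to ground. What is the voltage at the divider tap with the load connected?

V_out ≈ 8.59 V

The load sits in parallel with R_B: R_B‖R_L = (238 × 1020) / (238 + 1020) = 193.0 Ω.
V_out = 20.6 × 193.0 / (270 + 193.0) = 20.6 × 193.0/463.0 = 8.59 V.
(Unloaded it would have been 9.65 V.)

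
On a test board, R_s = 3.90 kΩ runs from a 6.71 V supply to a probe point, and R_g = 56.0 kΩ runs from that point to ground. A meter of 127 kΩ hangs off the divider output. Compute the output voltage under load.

The load sits in parallel with R_g: R_g‖R_L = (56.0 × 127) / (56.0 + 127) = 38.86 kΩ.
V_out = 6.71 × 38.86 / (3.90 + 38.86) = 6.71 × 38.86/42.76 = 6.10 V.
(Unloaded it would have been 6.27 V.)

V_out ≈ 6.10 V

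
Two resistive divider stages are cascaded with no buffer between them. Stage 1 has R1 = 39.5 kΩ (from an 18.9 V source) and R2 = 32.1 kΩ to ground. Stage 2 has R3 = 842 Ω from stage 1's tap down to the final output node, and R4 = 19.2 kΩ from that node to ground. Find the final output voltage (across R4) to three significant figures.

Stage 2 presents R3+R4 = 20040 Ω as a load on stage 1's tap.
Stage 1's lower leg becomes R2‖(R3+R4) = 12340 Ω, so V_mid = 18.9 × 12340/51840 = 4.499 V.
Stage 2 is itself unloaded: V_out = V_mid × R4/(R3+R4) = 4.499 × 19200/20040 = 4.31 V.

V_out ≈ 4.31 V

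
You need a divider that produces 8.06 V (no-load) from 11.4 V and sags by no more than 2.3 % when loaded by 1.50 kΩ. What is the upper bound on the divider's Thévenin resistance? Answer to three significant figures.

Loading drop = R_th/(R_th + R_L) ≤ 0.0230, so R_th ≤ R_L · ε/(1−ε) = 1.50 kΩ × 0.0230/0.9770 = 35.3 Ω.

R_th ≤ 35.3 Ω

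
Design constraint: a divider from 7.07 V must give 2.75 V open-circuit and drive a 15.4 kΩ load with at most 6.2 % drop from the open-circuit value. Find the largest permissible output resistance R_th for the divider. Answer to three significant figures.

Loading drop = R_th/(R_th + R_L) ≤ 0.0620, so R_th ≤ R_L · ε/(1−ε) = 15.4 kΩ × 0.0620/0.9380 = 1.02 kΩ.
(Any R1, R2 with R2/(R1+R2) = 0.389 and R1‖R2 ≤ 1.02 kΩ will meet the spec.)

R_th ≤ 1.02 kΩ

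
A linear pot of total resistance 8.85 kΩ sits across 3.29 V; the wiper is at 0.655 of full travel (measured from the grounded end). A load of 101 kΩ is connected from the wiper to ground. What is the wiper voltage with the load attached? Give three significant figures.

The wiper splits the pot into (1−α)R = 3.053 kΩ above and αR = 5.797 kΩ below.
Lower section ‖ load = 5.482 kΩ.
V_wiper = 3.29 × 5.482/(3.053 + 5.482) = 2.11 V.

V ≈ 2.11 V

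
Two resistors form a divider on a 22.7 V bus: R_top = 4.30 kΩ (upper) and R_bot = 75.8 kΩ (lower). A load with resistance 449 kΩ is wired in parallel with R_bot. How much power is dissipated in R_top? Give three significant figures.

P ≈ 0.463 mW

Total resistance from the source is R_top + (R_bot‖R_L) = 69.15 kΩ, so I = 22.7/69.15 kΩ = 0.3283 mA.
P = I²·R_top = (0.3283 mA)² × 4.30 kΩ = 0.463 mW.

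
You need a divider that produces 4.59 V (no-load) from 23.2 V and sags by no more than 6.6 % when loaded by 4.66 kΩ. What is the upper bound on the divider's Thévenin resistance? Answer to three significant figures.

R_th ≤ 329 Ω

Loading drop = R_th/(R_th + R_L) ≤ 0.0660, so R_th ≤ R_L · ε/(1−ε) = 4.66 kΩ × 0.0660/0.9340 = 329 Ω.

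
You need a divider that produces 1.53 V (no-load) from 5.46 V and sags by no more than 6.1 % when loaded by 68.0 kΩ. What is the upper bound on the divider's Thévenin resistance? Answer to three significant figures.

R_th ≤ 4.42 kΩ

Loading drop = R_th/(R_th + R_L) ≤ 0.0610, so R_th ≤ R_L · ε/(1−ε) = 68.0 kΩ × 0.0610/0.9390 = 4.42 kΩ.
(Any R1, R2 with R2/(R1+R2) = 0.280 and R1‖R2 ≤ 4.42 kΩ will meet the spec.)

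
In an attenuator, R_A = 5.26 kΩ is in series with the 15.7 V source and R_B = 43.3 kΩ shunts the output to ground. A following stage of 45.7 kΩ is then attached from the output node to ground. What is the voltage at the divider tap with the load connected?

The load sits in parallel with R_B: R_B‖R_L = (43.3 × 45.7) / (43.3 + 45.7) = 22.23 kΩ.
V_out = 15.7 × 22.23 / (5.26 + 22.23) = 15.7 × 22.23/27.49 = 12.7 V.
(Unloaded it would have been 14.0 V.)

V_out ≈ 12.7 V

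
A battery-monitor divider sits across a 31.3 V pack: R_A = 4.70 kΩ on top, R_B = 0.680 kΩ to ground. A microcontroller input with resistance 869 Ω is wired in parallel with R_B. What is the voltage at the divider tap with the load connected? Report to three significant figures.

V_out ≈ 2.35 V

The load sits in parallel with R_B: R_B‖R_L = (680 × 869) / (680 + 869) = 381.5 Ω.
V_out = 31.3 × 381.5 / (4700 + 381.5) = 31.3 × 381.5/5081 = 2.35 V.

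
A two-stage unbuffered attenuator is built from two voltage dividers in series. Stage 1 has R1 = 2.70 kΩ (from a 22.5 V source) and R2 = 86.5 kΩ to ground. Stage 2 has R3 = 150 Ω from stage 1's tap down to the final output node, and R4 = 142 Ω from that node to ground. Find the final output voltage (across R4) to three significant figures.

V_out ≈ 1.06 V

Stage 2 presents R3+R4 = 292.0 Ω as a load on stage 1's tap.
Stage 1's lower leg becomes R2‖(R3+R4) = 291.0 Ω, so V_mid = 22.5 × 291.0/2991 = 2.189 V.
Stage 2 is itself unloaded: V_out = V_mid × R4/(R3+R4) = 2.189 × 142/292.0 = 1.06 V.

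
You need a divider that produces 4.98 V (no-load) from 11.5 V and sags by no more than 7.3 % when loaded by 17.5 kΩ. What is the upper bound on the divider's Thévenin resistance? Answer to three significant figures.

Loading drop = R_th/(R_th + R_L) ≤ 0.0730, so R_th ≤ R_L · ε/(1−ε) = 17.5 kΩ × 0.0730/0.9270 = 1.38 kΩ.

R_th ≤ 1.38 kΩ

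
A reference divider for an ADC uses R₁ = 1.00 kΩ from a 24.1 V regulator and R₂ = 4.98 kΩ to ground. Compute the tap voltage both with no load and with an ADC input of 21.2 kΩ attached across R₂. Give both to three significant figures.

Open-circuit: V = 24.1 × 4.98/(1.00 + 4.98) = 20.1 V.
With the load, R₂ becomes R₂‖R_L = 4.033 kΩ, so V = 24.1 × 4.033/5.033 = 19.3 V.

Unloaded: 20.1 V; loaded: 19.3 V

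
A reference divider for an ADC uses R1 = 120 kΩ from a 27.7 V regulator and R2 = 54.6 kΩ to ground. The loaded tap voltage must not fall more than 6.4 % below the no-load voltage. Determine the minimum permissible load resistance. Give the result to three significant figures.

R_L(min) ≈ 549 kΩ

Output resistance R_th = R1‖R2 = (120 × 54.6)/174.6 = 37.53 kΩ.
The fractional drop is R_th/(R_th + R_L); requiring this ≤ 0.0640 gives R_L ≥ R_th(1/0.0640 − 1) = 37.53 × 14.62 = 549 kΩ.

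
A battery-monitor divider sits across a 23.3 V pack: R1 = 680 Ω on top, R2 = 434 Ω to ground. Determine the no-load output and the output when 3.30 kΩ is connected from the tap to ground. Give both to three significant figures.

Open-circuit: V = 23.3 × 434/(680 + 434) = 9.08 V.
With the load, R2 becomes R2‖R_L = 383.6 Ω, so V = 23.3 × 383.6/1064 = 8.40 V.

Unloaded: 9.08 V; loaded: 8.40 V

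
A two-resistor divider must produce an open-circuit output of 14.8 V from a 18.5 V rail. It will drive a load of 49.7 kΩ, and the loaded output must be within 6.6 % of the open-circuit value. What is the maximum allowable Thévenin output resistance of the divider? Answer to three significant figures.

R_th ≤ 3.51 kΩ

Loading drop = R_th/(R_th + R_L) ≤ 0.0660, so R_th ≤ R_L · ε/(1−ε) = 49.7 kΩ × 0.0660/0.9340 = 3.51 kΩ.
(Any R1, R2 with R2/(R1+R2) = 0.800 and R1‖R2 ≤ 3.51 kΩ will meet the spec.)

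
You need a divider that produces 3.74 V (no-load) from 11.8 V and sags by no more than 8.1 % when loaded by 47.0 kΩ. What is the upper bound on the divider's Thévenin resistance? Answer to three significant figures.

Loading drop = R_th/(R_th + R_L) ≤ 0.0810, so R_th ≤ R_L · ε/(1−ε) = 47.0 kΩ × 0.0810/0.9190 = 4.14 kΩ.
(Any R1, R2 with R2/(R1+R2) = 0.317 and R1‖R2 ≤ 4.14 kΩ will meet the spec.)

R_th ≤ 4.14 kΩ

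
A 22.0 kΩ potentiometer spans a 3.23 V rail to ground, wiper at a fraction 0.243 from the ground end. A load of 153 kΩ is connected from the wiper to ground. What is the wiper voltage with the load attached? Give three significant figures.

V ≈ 0.765 V

The wiper splits the pot into (1−α)R = 16.65 kΩ above and αR = 5.346 kΩ below.
Lower section ‖ load = 5.166 kΩ.
V_wiper = 3.23 × 5.166/(16.65 + 5.166) = 0.765 V.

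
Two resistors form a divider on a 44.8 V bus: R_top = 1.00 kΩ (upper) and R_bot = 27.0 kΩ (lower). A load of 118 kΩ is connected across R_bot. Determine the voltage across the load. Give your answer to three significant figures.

The load sits in parallel with R_bot: R_bot‖R_L = (27.0 × 118) / (27.0 + 118) = 21.97 kΩ.
V_out = 44.8 × 21.97 / (1.00 + 21.97) = 44.8 × 21.97/22.97 = 42.8 V.

V_out ≈ 42.8 V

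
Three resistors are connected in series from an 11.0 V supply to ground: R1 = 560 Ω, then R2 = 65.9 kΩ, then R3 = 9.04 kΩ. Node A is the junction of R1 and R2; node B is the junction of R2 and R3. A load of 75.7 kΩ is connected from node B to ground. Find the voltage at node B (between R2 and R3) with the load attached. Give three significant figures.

At node B, R3 is in parallel with the load: R3‖R_L = 8076 Ω.
Below node A the resistance is R2 + (R3‖R_L) = 73980 Ω, so V_A = 11.0 × 73980/74540 = 10.92 V.
Then V_B = V_A × (R3‖R_L)/(R2 + R3‖R_L) = 10.92 × 8076/73980 = 1.19 V.

V ≈ 1.19 V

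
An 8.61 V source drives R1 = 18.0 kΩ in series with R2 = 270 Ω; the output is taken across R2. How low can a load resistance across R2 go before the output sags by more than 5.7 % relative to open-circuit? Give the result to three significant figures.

R_L(min) ≈ 4.40 kΩ

Output resistance R_th = R1‖R2 = (18000 × 270)/18270 = 266.0 Ω.
The fractional drop is R_th/(R_th + R_L); requiring this ≤ 0.0570 gives R_L ≥ R_th(1/0.0570 − 1) = 266.0 × 16.54 = 4.40 kΩ.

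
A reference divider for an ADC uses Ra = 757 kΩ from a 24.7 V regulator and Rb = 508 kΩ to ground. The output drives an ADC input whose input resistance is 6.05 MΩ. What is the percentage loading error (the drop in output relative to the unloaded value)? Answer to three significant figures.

4.78 %

The divider's output (Thévenin) resistance is Ra‖Rb = 304.0 kΩ.
Fractional drop under load = R_th/(R_th + R_L) = 304.0 / (304.0 + 6050) = 0.04784.
So the output falls by 4.78 %.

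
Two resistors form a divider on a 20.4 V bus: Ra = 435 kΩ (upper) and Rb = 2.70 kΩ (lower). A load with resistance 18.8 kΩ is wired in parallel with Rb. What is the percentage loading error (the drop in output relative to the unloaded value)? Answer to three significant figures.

12.5 %

The divider's output (Thévenin) resistance is Ra‖Rb = 2.683 kΩ.
Fractional drop under load = R_th/(R_th + R_L) = 2.683 / (2.683 + 18.8) = 0.1249.
So the output falls by 12.5 %.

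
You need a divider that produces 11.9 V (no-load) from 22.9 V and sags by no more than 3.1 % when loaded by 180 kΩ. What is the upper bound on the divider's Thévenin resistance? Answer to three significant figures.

Loading drop = R_th/(R_th + R_L) ≤ 0.0310, so R_th ≤ R_L · ε/(1−ε) = 180 kΩ × 0.0310/0.9690 = 5.76 kΩ.

R_th ≤ 5.76 kΩ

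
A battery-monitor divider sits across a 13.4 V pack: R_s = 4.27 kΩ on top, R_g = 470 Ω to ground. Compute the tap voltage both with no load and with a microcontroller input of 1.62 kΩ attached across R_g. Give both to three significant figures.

Unloaded: 1.33 V; loaded: 1.05 V

Open-circuit: V = 13.4 × 470/(4270 + 470) = 1.33 V.
With the load, R_g becomes R_g‖R_L = 364.3 Ω, so V = 13.4 × 364.3/4634 = 1.05 V.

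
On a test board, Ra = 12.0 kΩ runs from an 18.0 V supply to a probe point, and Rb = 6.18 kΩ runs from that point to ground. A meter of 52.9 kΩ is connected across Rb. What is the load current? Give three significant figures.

Rb‖R_L = 5.534 kΩ; V_out = 18.0 × 5.534/17.53 = 5.681 V.
I_L = V_out / R_L = 5.681 / 52.9 kΩ = 0.107 mA.

I_L ≈ 0.107 mA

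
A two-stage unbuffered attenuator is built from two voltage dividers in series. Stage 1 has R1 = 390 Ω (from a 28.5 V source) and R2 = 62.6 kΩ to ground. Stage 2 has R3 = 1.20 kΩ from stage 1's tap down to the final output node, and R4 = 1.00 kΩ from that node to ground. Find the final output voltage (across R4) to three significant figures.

Stage 2 presents R3+R4 = 2200 Ω as a load on stage 1's tap.
Stage 1's lower leg becomes R2‖(R3+R4) = 2125 Ω, so V_mid = 28.5 × 2125/2515 = 24.08 V.
Stage 2 is itself unloaded: V_out = V_mid × R4/(R3+R4) = 24.08 × 1000/2200 = 10.9 V.

V_out ≈ 10.9 V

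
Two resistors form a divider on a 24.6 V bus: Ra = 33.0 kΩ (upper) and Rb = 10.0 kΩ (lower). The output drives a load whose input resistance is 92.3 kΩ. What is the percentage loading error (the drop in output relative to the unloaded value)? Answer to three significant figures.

7.68 %

The divider's output (Thévenin) resistance is Ra‖Rb = 7.674 kΩ.
Fractional drop under load = R_th/(R_th + R_L) = 7.674 / (7.674 + 92.3) = 0.07676.
So the output falls by 7.68 %.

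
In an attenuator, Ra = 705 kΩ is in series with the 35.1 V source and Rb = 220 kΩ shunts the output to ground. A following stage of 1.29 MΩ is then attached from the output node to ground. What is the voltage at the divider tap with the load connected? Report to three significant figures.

The load sits in parallel with Rb: Rb‖R_L = (220 × 1290) / (220 + 1290) = 187.9 kΩ.
V_out = 35.1 × 187.9 / (705 + 187.9) = 35.1 × 187.9/892.9 = 7.39 V.
(Unloaded it would have been 8.35 V.)

V_out ≈ 7.39 V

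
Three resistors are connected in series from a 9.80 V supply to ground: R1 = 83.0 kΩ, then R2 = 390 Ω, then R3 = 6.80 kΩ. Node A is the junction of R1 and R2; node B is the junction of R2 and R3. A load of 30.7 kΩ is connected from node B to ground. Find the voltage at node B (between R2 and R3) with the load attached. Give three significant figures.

V ≈ 0.613 V

At node B, R3 is in parallel with the load: R3‖R_L = 5567 Ω.
Below node A the resistance is R2 + (R3‖R_L) = 5957 Ω, so V_A = 9.80 × 5957/88960 = 0.6562 V.
Then V_B = V_A × (R3‖R_L)/(R2 + R3‖R_L) = 0.6562 × 5567/5957 = 0.613 V.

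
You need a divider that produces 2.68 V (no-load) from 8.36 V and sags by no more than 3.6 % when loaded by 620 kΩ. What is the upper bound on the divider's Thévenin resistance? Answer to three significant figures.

R_th ≤ 23.2 kΩ

Loading drop = R_th/(R_th + R_L) ≤ 0.0360, so R_th ≤ R_L · ε/(1−ε) = 620 kΩ × 0.0360/0.9640 = 23.2 kΩ.
(Any R1, R2 with R2/(R1+R2) = 0.321 and R1‖R2 ≤ 23.2 kΩ will meet the spec.)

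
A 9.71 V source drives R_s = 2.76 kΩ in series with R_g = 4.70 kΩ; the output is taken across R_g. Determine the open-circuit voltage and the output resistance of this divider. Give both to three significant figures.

V_th is the open-circuit tap voltage: 9.71 × 4.70/(2.76 + 4.70) = 6.12 V.
With the supply zeroed, R_s and R_g appear in parallel from the tap: R_th = R_s‖R_g = (2.76 × 4.70)/7.460 = 1.74 kΩ.

V_th = 6.12 V, R_th = 1.74 kΩ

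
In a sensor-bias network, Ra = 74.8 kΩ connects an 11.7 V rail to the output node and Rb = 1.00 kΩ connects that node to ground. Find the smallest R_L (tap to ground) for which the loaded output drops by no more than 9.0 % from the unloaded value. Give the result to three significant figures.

R_L(min) ≈ 9.98 kΩ

Output resistance R_th = Ra‖Rb = (74800 × 1000)/75800 = 986.8 Ω.
The fractional drop is R_th/(R_th + R_L); requiring this ≤ 0.0900 gives R_L ≥ R_th(1/0.0900 − 1) = 986.8 × 10.11 = 9.98 kΩ.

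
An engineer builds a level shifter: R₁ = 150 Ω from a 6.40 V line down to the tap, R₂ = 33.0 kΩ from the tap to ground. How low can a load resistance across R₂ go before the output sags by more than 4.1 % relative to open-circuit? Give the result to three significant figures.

Output resistance R_th = R₁‖R₂ = (150 × 33000)/33150 = 149.3 Ω.
The fractional drop is R_th/(R_th + R_L); requiring this ≤ 0.0410 gives R_L ≥ R_th(1/0.0410 − 1) = 149.3 × 23.39 = 3.49 kΩ.

R_L(min) ≈ 3.49 kΩ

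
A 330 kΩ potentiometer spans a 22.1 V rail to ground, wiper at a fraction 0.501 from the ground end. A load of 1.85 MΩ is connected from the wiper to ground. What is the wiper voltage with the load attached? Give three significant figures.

V ≈ 10.6 V

The wiper splits the pot into (1−α)R = 164.7 kΩ above and αR = 165.3 kΩ below.
Lower section ‖ load = 151.8 kΩ.
V_wiper = 22.1 × 151.8/(164.7 + 151.8) = 10.6 V.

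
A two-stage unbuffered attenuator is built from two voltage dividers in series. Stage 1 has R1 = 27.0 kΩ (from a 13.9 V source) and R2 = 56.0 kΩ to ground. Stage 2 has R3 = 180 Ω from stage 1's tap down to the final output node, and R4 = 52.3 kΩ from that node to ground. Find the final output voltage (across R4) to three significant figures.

Stage 2 presents R3+R4 = 52480 Ω as a load on stage 1's tap.
Stage 1's lower leg becomes R2‖(R3+R4) = 27090 Ω, so V_mid = 13.9 × 27090/54090 = 6.962 V.
Stage 2 is itself unloaded: V_out = V_mid × R4/(R3+R4) = 6.962 × 52300/52480 = 6.94 V.

V_out ≈ 6.94 V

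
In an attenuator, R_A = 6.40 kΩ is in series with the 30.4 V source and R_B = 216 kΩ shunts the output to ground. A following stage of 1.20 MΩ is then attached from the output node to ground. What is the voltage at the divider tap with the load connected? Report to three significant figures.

The load sits in parallel with R_B: R_B‖R_L = (216 × 1200) / (216 + 1200) = 183.1 kΩ.
V_out = 30.4 × 183.1 / (6.40 + 183.1) = 30.4 × 183.1/189.5 = 29.4 V.

V_out ≈ 29.4 V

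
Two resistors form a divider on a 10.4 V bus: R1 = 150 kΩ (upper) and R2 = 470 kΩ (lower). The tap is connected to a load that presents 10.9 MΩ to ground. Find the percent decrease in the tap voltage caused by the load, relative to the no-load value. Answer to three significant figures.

The divider's output (Thévenin) resistance is R1‖R2 = 113.7 kΩ.
Fractional drop under load = R_th/(R_th + R_L) = 113.7 / (113.7 + 10900) = 0.01032.
So the output falls by 1.03 %.

1.03 %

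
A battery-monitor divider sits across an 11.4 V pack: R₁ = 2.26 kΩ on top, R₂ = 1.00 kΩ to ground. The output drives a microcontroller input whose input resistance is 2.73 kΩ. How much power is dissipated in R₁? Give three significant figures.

P ≈ 32.8 mW

Total resistance from the source is R₁ + (R₂‖R_L) = 2.992 kΩ, so I = 11.4/2.992 kΩ = 3.810 mA.
P = I²·R₁ = (3.810 mA)² × 2.26 kΩ = 32.8 mW.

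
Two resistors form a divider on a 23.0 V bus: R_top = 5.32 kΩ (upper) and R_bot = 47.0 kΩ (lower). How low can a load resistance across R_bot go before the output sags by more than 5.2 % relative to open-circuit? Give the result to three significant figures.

R_L(min) ≈ 87.1 kΩ

Output resistance R_th = R_top‖R_bot = (5.32 × 47.0)/52.32 = 4.779 kΩ.
The fractional drop is R_th/(R_th + R_L); requiring this ≤ 0.0520 gives R_L ≥ R_th(1/0.0520 − 1) = 4.779 × 18.23 = 87.1 kΩ.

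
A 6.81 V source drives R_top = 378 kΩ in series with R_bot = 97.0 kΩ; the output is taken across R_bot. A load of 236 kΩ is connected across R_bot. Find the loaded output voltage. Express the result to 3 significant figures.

The load sits in parallel with R_bot: R_bot‖R_L = (97.0 × 236) / (97.0 + 236) = 68.74 kΩ.
V_out = 6.81 × 68.74 / (378 + 68.74) = 6.81 × 68.74/446.7 = 1.05 V.

V_out ≈ 1.05 V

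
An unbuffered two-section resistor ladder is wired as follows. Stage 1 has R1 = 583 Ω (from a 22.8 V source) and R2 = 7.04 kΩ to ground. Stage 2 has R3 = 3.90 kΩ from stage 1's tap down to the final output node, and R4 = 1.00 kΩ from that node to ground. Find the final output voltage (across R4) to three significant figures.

V_out ≈ 3.87 V

Stage 2 presents R3+R4 = 4900 Ω as a load on stage 1's tap.
Stage 1's lower leg becomes R2‖(R3+R4) = 2889 Ω, so V_mid = 22.8 × 2889/3472 = 18.97 V.
Stage 2 is itself unloaded: V_out = V_mid × R4/(R3+R4) = 18.97 × 1000/4900 = 3.87 V.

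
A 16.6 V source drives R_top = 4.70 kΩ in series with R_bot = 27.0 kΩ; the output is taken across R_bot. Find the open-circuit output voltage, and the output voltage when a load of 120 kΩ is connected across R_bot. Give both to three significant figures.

Open-circuit: V = 16.6 × 27.0/(4.70 + 27.0) = 14.1 V.
With the load, R_bot becomes R_bot‖R_L = 22.04 kΩ, so V = 16.6 × 22.04/26.74 = 13.7 V.

Unloaded: 14.1 V; loaded: 13.7 V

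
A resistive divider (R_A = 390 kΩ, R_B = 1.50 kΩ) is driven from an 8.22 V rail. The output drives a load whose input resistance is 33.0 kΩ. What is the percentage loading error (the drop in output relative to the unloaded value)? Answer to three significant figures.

4.33 %

The divider's output (Thévenin) resistance is R_A‖R_B = 1.494 kΩ.
Fractional drop under load = R_th/(R_th + R_L) = 1.494 / (1.494 + 33.0) = 0.04332.
So the output falls by 4.33 %.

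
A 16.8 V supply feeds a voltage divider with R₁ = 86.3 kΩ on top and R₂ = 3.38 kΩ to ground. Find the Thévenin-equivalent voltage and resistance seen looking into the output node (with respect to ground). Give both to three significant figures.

V_th = 0.633 V, R_th = 3.25 kΩ

V_th is the open-circuit tap voltage: 16.8 × 3.38/(86.3 + 3.38) = 0.633 V.
With the supply zeroed, R₁ and R₂ appear in parallel from the tap: R_th = R₁‖R₂ = (86.3 × 3.38)/89.68 = 3.25 kΩ.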